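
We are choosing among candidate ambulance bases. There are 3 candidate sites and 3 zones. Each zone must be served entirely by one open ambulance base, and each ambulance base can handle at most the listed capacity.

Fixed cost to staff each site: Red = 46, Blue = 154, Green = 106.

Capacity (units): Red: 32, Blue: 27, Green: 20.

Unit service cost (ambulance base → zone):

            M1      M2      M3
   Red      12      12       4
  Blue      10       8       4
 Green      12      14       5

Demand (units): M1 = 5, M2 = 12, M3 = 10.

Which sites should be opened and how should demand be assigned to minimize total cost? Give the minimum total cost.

Minimum total cost: 290

Open {Red}: M1→Red 12·5=60, M2→Red 12·12=144, M3→Red 4·10=40.
Loads: Red carries 27/32. Service 244; fixed 46; total 290.
Next best feasible plan costs 340.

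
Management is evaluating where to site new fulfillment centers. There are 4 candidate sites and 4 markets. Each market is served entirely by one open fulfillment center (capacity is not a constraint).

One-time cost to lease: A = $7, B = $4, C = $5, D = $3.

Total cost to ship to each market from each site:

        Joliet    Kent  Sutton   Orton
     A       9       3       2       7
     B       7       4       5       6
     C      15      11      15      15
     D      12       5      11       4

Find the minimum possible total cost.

Minimum total cost: 26

For any fixed open set, each market goes to its cheapest open site; total = fixed + service.
{B}: Joliet→B 7, Kent→B 4, Sutton→B 5, Orton→B 6. Service 22; fixed 4; total 26.
{B, D}: Joliet→B 7, Kent→B 4, Sutton→B 5, Orton→D 4. Service 20; fixed 7; total 27.
{A}: Joliet→A 9, Kent→A 3, Sutton→A 2, Orton→A 7. Service 21; fixed 7; total 28.
{A, B, C, D}: service 16 + fixed 19 = 35
No other subset beats 26.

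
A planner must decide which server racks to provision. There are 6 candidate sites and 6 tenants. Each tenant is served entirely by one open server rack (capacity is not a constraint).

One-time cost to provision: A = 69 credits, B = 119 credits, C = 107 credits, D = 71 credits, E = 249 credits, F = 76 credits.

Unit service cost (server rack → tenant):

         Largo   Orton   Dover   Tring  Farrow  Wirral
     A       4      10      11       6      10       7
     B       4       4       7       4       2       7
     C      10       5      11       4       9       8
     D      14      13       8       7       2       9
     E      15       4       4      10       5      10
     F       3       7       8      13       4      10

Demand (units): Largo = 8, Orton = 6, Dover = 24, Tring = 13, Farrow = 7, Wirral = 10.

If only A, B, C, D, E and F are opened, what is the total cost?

Total cost: 971

Each tenant is assigned to its cheapest site among the open ones.
{A, B, C, D, E, F}: Largo→F 3·8=24, Orton→B 4·6=24, Dover→E 4·24=96, Tring→B 4·13=52, Farrow→B 2·7=14, Wirral→A 7·10=70. Service 280; fixed 691; total 971.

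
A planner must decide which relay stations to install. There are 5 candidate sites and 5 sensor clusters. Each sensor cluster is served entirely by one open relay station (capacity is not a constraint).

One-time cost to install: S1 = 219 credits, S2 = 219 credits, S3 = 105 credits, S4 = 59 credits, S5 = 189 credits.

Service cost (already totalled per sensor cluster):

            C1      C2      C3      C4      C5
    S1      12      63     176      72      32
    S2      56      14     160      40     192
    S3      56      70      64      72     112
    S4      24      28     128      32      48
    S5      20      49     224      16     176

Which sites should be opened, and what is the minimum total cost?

For any fixed open set, each sensor cluster goes to its cheapest open site; total = fixed + service.
{S4}: C1→S4 24, C2→S4 28, C3→S4 128, C4→S4 32, C5→S4 48. Service 260; fixed 59; total 319.
{S3, S4}: service 196 + fixed 164 = 360
{S3}: service 374 + fixed 105 = 479
{S1, S2, S3, S4, S5}: C1→S1 12, C2→S2 14, C3→S3 64, C4→S5 16, C5→S1 32. Service 138; fixed 791; total 929.
No other subset beats 319.

Open S4 only; minimum total cost 319.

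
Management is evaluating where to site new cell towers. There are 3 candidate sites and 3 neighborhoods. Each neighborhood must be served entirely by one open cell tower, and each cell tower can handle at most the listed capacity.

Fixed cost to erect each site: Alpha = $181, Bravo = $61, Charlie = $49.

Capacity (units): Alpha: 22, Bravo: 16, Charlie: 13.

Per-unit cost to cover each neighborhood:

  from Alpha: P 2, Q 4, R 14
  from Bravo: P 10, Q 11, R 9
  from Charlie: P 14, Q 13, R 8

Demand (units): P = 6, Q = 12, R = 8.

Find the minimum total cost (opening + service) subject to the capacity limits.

Open {Alpha, Charlie}: P→Alpha 2·6=12, Q→Alpha 4·12=48, R→Charlie 8·8=64.
Loads: Alpha carries 18/22, Charlie carries 8/13. Service 124; fixed 230; total 354.
Next best feasible plan costs 374.

Minimum total cost: 354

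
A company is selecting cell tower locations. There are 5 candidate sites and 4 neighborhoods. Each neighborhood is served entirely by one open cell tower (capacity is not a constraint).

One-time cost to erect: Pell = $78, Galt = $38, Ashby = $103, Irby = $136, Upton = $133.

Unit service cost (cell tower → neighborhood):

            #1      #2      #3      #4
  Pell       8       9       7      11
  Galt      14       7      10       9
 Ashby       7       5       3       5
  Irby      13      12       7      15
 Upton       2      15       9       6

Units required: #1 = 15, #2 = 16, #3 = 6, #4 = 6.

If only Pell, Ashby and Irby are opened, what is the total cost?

Each neighborhood is assigned to its cheapest site among the open ones.
{Pell, Ashby, Irby}: #1→Ashby 7·15=105, #2→Ashby 5·16=80, #3→Ashby 3·6=18, #4→Ashby 5·6=30. Service 233; fixed 317; total 550.

Total cost: 550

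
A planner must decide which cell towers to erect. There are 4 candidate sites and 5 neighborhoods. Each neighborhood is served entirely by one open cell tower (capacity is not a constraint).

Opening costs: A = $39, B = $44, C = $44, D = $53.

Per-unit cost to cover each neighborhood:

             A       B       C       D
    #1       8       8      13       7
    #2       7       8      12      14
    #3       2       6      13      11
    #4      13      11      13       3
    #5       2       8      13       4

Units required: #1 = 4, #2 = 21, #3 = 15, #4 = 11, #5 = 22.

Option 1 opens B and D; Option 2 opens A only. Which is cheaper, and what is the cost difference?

Option 2 is cheaper by 69.

Option 1: {B, D}: #1→D 7·4=28, #2→B 8·21=168, #3→B 6·15=90, #4→D 3·11=33, #5→D 4·22=88. Service 407; fixed 97; total 504.
Option 2: {A}: #1→A 8·4=32, #2→A 7·21=147, #3→A 2·15=30, #4→A 13·11=143, #5→A 2·22=44. Service 396; fixed 39; total 435.
Difference: |504 − 435| = 69.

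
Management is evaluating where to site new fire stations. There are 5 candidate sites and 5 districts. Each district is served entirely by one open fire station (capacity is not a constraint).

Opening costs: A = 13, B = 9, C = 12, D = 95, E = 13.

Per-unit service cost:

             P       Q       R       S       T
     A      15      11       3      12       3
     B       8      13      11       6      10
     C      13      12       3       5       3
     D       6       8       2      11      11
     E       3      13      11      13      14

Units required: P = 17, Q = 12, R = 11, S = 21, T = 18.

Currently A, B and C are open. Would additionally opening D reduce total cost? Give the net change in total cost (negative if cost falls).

No — net change +14 (cost rises by 14).

Current service cost with {A, B, C}: 460.
Adding D: each district re-picks its cheapest; new service cost 379, saving 81.
Extra fixed cost: 95. Net change = 95 − 81 = 14.
(Totals: 494 → 508.)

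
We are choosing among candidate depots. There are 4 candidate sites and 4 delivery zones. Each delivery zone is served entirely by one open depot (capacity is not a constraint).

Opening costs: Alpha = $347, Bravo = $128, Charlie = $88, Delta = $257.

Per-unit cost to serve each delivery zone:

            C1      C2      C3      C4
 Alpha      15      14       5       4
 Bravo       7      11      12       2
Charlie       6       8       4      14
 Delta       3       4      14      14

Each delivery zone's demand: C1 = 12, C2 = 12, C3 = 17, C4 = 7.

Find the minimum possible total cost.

For any fixed open set, each delivery zone goes to its cheapest open site; total = fixed + service.
{Charlie}: C1→Charlie 6·12=72, C2→Charlie 8·12=96, C3→Charlie 4·17=68, C4→Charlie 14·7=98. Service 334; fixed 88; total 422.
{Bravo, Charlie}: C1→Charlie 6·12=72, C2→Charlie 8·12=96, C3→Charlie 4·17=68, C4→Bravo 2·7=14. Service 250; fixed 216; total 466.
{Bravo}: C1→Bravo 7·12=84, C2→Bravo 11·12=132, C3→Bravo 12·17=204, C4→Bravo 2·7=14. Service 434; fixed 128; total 562.
{Alpha, Bravo, Charlie, Delta}: service 166 + fixed 820 = 986
No other subset beats 422.

Minimum total cost: 422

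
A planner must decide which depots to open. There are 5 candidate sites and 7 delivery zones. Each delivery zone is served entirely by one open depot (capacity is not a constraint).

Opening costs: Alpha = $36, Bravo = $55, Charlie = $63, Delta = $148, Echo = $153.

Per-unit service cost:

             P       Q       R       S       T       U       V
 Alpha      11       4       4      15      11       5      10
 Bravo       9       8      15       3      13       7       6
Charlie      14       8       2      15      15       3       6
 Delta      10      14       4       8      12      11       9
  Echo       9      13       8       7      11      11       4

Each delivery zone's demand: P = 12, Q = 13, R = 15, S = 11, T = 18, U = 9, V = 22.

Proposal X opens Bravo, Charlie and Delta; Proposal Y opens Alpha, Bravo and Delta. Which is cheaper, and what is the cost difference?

Proposal X: {Bravo, Charlie, Delta}: P→Bravo 9·12=108, Q→Bravo 8·13=104, R→Charlie 2·15=30, S→Bravo 3·11=33, T→Delta 12·18=216, U→Charlie 3·9=27, V→Bravo 6·22=132. Service 650; fixed 266; total 916.
Proposal Y: {Alpha, Bravo, Delta}: P→Bravo 9·12=108, Q→Alpha 4·13=52, R→Alpha 4·15=60, S→Bravo 3·11=33, T→Alpha 11·18=198, U→Alpha 5·9=45, V→Bravo 6·22=132. Service 628; fixed 239; total 867.
Difference: |916 − 867| = 49.

Proposal Y is cheaper by 49.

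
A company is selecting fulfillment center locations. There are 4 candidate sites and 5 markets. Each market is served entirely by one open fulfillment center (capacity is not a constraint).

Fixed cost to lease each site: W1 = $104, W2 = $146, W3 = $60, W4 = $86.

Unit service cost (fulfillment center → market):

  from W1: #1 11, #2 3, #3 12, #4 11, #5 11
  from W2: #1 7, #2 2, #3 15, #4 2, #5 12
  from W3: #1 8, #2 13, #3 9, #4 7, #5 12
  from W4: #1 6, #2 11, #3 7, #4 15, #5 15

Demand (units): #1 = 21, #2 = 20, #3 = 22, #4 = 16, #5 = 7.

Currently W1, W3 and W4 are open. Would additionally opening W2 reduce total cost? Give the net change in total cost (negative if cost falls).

Current service cost with {W1, W3, W4}: 529.
Adding W2: each market re-picks its cheapest; new service cost 429, saving 100.
Extra fixed cost: 146. Net change = 146 − 100 = 46.
(Totals: 779 → 825.)

No — net change +46 (cost rises by 46).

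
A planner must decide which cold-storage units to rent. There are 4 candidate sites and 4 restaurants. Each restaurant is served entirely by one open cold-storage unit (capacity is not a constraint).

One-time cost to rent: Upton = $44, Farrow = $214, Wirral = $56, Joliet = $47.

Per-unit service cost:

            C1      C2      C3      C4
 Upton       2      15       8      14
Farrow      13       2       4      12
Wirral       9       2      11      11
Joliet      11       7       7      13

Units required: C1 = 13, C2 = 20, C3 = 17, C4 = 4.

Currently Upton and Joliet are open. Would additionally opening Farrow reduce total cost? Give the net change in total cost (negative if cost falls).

No — net change +59 (cost rises by 59).

Current service cost with {Upton, Joliet}: 337.
Adding Farrow: each restaurant re-picks its cheapest; new service cost 182, saving 155.
Extra fixed cost: 214. Net change = 214 − 155 = 59.
(Totals: 428 → 487.)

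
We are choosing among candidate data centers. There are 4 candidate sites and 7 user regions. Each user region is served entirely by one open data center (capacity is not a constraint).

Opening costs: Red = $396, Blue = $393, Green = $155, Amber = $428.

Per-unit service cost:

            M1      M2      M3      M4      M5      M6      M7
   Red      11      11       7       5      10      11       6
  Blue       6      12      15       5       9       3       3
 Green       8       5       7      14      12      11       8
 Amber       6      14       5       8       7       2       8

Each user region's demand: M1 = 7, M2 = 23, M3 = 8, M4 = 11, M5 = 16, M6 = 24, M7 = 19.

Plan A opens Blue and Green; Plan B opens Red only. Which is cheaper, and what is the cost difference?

Plan A is cheaper by 286.

Plan A: {Blue, Green}: M1→Blue 6·7=42, M2→Green 5·23=115, M3→Green 7·8=56, M4→Blue 5·11=55, M5→Blue 9·16=144, M6→Blue 3·24=72, M7→Blue 3·19=57. Service 541; fixed 548; total 1089.
Plan B: {Red}: M1→Red 11·7=77, M2→Red 11·23=253, M3→Red 7·8=56, M4→Red 5·11=55, M5→Red 10·16=160, M6→Red 11·24=264, M7→Red 6·19=114. Service 979; fixed 396; total 1375.
Difference: |1089 − 1375| = 286.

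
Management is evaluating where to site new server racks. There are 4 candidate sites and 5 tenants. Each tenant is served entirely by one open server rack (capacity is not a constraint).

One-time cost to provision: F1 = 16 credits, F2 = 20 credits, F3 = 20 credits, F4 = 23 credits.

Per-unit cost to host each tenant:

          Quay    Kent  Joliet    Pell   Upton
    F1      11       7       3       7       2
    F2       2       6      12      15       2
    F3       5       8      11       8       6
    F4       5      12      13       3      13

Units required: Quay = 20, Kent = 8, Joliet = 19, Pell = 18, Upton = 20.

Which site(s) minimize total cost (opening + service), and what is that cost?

For any fixed open set, each tenant goes to its cheapest open site; total = fixed + service.
{F1, F2, F4}: Quay→F2 2·20=40, Kent→F2 6·8=48, Joliet→F1 3·19=57, Pell→F4 3·18=54, Upton→F1 2·20=40. Service 239; fixed 59; total 298.
{F1, F2, F3, F4}: service 239 + fixed 79 = 318
{F1, F4}: service 307 + fixed 39 = 346
{F1}: service 499 + fixed 16 = 515
No other subset beats 298.

Open F1, F2 and F4; minimum total cost 298.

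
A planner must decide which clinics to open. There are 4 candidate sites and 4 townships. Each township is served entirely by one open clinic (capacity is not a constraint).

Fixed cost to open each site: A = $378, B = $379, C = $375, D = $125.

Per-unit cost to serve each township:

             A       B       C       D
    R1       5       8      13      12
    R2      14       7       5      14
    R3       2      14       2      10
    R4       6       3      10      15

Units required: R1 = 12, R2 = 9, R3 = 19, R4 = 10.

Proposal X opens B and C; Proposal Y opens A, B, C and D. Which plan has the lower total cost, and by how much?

Proposal X: {B, C}: R1→B 8·12=96, R2→C 5·9=45, R3→C 2·19=38, R4→B 3·10=30. Service 209; fixed 754; total 963.
Proposal Y: {A, B, C, D}: R1→A 5·12=60, R2→C 5·9=45, R3→A 2·19=38, R4→B 3·10=30. Service 173; fixed 1257; total 1430.
Difference: |963 − 1430| = 467.

Proposal X is cheaper by 467.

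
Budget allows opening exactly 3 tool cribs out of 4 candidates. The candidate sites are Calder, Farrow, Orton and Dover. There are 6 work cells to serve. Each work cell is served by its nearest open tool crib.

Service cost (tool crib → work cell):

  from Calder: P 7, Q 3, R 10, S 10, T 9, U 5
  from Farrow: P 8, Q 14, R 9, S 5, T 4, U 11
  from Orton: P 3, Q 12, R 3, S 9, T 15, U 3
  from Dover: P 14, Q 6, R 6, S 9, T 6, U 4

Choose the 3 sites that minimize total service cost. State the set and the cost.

Choose Calder, Farrow and Orton; total service cost 21.

With exactly 3 open, each work cell uses its cheapest among the chosen.
{Calder, Farrow, Orton}: P→Orton 3, Q→Calder 3, R→Orton 3, S→Farrow 5, T→Farrow 4, U→Orton 3. Service cost 21.
{Farrow, Orton, Dover}: service cost 24
{Calder, Orton, Dover}: service cost 27
Among all 4 size-3 choices, {Calder, Farrow, Orton} is lowest.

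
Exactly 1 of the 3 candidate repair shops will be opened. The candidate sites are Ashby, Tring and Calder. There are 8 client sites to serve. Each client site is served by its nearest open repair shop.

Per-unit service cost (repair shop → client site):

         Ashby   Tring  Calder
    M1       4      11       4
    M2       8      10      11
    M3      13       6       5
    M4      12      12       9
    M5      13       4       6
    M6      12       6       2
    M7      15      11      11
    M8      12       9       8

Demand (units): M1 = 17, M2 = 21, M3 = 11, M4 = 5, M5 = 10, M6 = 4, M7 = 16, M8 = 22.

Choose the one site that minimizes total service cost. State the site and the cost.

Choose Calder only; total service cost 819.

With exactly 1 open, each client site uses its cheapest among the chosen.
{Calder}: M1→Calder 4·17=68, M2→Calder 11·21=231, M3→Calder 5·11=55, M4→Calder 9·5=45, M5→Calder 6·10=60, M6→Calder 2·4=8, M7→Calder 11·16=176, M8→Calder 8·22=176. Service cost 819.
{Tring}: service cost 961
{Ashby}: service cost 1121
Among all 3 size-1 choices, {Calder} is lowest.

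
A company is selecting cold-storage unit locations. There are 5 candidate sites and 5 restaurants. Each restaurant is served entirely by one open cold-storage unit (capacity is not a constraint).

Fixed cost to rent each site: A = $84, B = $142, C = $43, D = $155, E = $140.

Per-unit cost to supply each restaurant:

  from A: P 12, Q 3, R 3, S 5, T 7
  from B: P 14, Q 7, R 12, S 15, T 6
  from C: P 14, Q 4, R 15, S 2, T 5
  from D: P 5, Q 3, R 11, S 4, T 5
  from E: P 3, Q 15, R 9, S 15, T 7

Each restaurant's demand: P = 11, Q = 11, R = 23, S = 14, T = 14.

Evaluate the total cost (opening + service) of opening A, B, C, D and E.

Each restaurant is assigned to its cheapest site among the open ones.
{A, B, C, D, E}: P→E 3·11=33, Q→A 3·11=33, R→A 3·23=69, S→C 2·14=28, T→C 5·14=70. Service 233; fixed 564; total 797.

Total cost: 797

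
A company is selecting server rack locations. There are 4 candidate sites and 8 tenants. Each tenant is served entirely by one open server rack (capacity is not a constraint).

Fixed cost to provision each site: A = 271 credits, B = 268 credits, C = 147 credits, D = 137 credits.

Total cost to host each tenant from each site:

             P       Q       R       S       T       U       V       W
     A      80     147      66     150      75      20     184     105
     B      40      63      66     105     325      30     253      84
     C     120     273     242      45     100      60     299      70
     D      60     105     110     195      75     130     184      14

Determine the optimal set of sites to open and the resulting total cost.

For any fixed open set, each tenant goes to its cheapest open site; total = fixed + service.
{C, D}: P→D 60, Q→D 105, R→D 110, S→C 45, T→D 75, U→C 60, V→D 184, W→D 14. Service 653; fixed 284; total 937.
{B, D}: service 577 + fixed 405 = 982
{D}: P→D 60, Q→D 105, R→D 110, S→D 195, T→D 75, U→D 130, V→D 184, W→D 14. Service 873; fixed 137; total 1010.
{A, B, C, D}: service 507 + fixed 823 = 1330
No other subset beats 937.

Open C and D; minimum total cost 937.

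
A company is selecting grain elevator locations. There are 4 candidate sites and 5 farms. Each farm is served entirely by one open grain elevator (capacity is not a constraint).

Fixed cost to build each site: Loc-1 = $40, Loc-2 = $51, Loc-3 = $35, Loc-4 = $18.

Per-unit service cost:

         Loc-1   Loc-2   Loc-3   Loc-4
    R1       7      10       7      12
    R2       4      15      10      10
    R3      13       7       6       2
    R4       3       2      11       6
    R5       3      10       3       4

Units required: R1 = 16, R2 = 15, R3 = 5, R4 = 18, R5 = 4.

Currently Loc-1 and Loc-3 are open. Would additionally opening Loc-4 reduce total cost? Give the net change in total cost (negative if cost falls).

Yes — net change −2 (cost falls by 2).

Current service cost with {Loc-1, Loc-3}: 268.
Adding Loc-4: each farm re-picks its cheapest; new service cost 248, saving 20.
Extra fixed cost: 18. Net change = 18 − 20 = -2.
(Totals: 343 → 341.)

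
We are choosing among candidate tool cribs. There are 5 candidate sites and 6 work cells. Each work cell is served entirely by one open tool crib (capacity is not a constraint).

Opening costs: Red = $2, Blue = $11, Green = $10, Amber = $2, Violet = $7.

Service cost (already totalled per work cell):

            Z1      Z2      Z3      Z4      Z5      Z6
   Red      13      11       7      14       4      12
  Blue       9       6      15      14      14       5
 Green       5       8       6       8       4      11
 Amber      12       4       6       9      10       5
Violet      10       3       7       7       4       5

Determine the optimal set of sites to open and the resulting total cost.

Open Violet only; minimum total cost 43.

For any fixed open set, each work cell goes to its cheapest open site; total = fixed + service.
{Violet}: Z1→Violet 10, Z2→Violet 3, Z3→Violet 7, Z4→Violet 7, Z5→Violet 4, Z6→Violet 5. Service 36; fixed 7; total 43.
{Red, Amber}: service 40 + fixed 4 = 44
{Green, Amber}: service 32 + fixed 12 = 44
{Red, Blue, Green, Amber, Violet}: service 30 + fixed 32 = 62
No other subset beats 43.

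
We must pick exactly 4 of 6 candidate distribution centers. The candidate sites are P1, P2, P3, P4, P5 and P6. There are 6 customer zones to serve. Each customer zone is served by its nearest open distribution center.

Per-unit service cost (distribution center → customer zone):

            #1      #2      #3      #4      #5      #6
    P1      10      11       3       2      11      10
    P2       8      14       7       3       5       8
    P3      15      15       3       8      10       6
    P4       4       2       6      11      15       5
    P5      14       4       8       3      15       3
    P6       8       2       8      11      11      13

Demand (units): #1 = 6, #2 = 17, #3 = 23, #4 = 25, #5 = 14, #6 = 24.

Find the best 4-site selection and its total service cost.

With exactly 4 open, each customer zone uses its cheapest among the chosen.
{P1, P2, P4, P5}: #1→P4 4·6=24, #2→P4 2·17=34, #3→P1 3·23=69, #4→P1 2·25=50, #5→P2 5·14=70, #6→P5 3·24=72. Service cost 319.
{P1, P2, P5, P6}: service cost 343
{P2, P3, P4, P5}: service cost 344
Among all 15 size-4 choices, {P1, P2, P4, P5} is lowest.

Choose P1, P2, P4 and P5; total service cost 319.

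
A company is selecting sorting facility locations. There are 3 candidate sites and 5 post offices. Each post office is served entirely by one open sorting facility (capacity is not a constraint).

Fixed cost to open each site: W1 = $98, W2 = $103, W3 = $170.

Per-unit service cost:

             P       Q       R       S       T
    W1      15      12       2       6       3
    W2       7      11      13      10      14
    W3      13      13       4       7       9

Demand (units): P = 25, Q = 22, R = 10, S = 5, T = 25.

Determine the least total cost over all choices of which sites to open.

For any fixed open set, each post office goes to its cheapest open site; total = fixed + service.
{W1, W2}: P→W2 7·25=175, Q→W2 11·22=242, R→W1 2·10=20, S→W1 6·5=30, T→W1 3·25=75. Service 542; fixed 201; total 743.
{W1}: P→W1 15·25=375, Q→W1 12·22=264, R→W1 2·10=20, S→W1 6·5=30, T→W1 3·25=75. Service 764; fixed 98; total 862.
{W1, W2, W3}: service 542 + fixed 371 = 913
No other subset beats 743.

Minimum total cost: 743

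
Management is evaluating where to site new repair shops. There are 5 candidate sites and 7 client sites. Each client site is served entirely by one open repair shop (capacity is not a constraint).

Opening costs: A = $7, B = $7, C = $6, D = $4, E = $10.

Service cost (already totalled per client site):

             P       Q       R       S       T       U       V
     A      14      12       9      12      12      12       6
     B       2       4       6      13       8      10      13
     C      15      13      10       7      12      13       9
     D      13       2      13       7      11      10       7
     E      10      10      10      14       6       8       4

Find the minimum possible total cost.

Minimum total cost: 53

For any fixed open set, each client site goes to its cheapest open site; total = fixed + service.
{B, D}: P→B 2, Q→D 2, R→B 6, S→D 7, T→B 8, U→B 10, V→D 7. Service 42; fixed 11; total 53.
{B, D, E}: service 35 + fixed 21 = 56
{A, B, D}: service 41 + fixed 18 = 59
{A, B, C, D, E}: P→B 2, Q→D 2, R→B 6, S→C 7, T→E 6, U→E 8, V→E 4. Service 35; fixed 34; total 69.
No other subset beats 53.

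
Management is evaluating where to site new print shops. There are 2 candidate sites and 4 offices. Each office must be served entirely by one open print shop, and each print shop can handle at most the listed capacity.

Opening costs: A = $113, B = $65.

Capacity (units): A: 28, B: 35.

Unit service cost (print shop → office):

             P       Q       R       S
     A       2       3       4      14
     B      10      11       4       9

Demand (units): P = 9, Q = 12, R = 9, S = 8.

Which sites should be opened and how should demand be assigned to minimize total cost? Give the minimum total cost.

Minimum total cost: 340

Open {A, B}: P→A 2·9=18, Q→A 3·12=36, R→B 4·9=36, S→B 9·8=72.
Loads: A carries 21/28, B carries 17/35. Service 162; fixed 178; total 340.
Next best feasible plan costs 412.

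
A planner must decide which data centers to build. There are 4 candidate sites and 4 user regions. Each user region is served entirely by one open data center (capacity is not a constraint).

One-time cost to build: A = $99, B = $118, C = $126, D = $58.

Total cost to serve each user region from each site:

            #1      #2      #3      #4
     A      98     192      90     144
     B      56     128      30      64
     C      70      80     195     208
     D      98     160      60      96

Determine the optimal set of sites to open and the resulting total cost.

Open B only; minimum total cost 396.

For any fixed open set, each user region goes to its cheapest open site; total = fixed + service.
{B}: #1→B 56, #2→B 128, #3→B 30, #4→B 64. Service 278; fixed 118; total 396.
{B, D}: #1→B 56, #2→B 128, #3→B 30, #4→B 64. Service 278; fixed 176; total 454.
{D}: service 414 + fixed 58 = 472
{A, B, C, D}: #1→B 56, #2→C 80, #3→B 30, #4→B 64. Service 230; fixed 401; total 631.
(All 15 nonempty subsets were checked; B only is lowest.)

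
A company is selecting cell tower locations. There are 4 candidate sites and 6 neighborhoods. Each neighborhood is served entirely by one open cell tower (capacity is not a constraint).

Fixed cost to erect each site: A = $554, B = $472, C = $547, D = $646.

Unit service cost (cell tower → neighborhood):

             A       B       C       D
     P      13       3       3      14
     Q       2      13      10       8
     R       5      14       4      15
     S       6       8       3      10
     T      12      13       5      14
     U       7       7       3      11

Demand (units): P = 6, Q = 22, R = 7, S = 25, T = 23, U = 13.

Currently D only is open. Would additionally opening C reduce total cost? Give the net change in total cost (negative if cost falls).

Current service cost with {D}: 1080.
Adding C: each neighborhood re-picks its cheapest; new service cost 451, saving 629.
Extra fixed cost: 547. Net change = 547 − 629 = -82.
(Totals: 1726 → 1644.)

Yes — net change −82 (cost falls by 82).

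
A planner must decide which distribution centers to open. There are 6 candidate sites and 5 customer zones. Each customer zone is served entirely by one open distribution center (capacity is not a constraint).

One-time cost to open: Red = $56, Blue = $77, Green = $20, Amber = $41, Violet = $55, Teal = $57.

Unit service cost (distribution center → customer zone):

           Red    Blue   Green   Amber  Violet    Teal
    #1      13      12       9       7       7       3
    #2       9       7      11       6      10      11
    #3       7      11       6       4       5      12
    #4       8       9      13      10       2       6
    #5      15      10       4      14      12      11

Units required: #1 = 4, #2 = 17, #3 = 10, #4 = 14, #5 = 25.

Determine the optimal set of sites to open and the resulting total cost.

For any fixed open set, each customer zone goes to its cheapest open site; total = fixed + service.
{Green, Amber, Violet}: #1→Amber 7·4=28, #2→Amber 6·17=102, #3→Amber 4·10=40, #4→Violet 2·14=28, #5→Green 4·25=100. Service 298; fixed 116; total 414.
{Green, Violet}: service 376 + fixed 75 = 451
{Green, Amber, Violet, Teal}: #1→Teal 3·4=12, #2→Amber 6·17=102, #3→Amber 4·10=40, #4→Violet 2·14=28, #5→Green 4·25=100. Service 282; fixed 173; total 455.
{Red, Blue, Green, Amber, Violet, Teal}: #1→Teal 3·4=12, #2→Amber 6·17=102, #3→Amber 4·10=40, #4→Violet 2·14=28, #5→Green 4·25=100. Service 282; fixed 306; total 588.
No other subset beats 414.

Open Green, Amber and Violet; minimum total cost 414.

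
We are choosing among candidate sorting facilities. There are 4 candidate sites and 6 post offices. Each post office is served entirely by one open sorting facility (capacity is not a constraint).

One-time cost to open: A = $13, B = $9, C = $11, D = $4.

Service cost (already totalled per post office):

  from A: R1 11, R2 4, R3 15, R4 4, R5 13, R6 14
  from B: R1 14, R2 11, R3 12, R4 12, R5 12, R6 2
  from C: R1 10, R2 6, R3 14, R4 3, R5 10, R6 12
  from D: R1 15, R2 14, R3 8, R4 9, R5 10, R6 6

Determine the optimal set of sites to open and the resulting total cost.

For any fixed open set, each post office goes to its cheapest open site; total = fixed + service.
{C, D}: R1→C 10, R2→C 6, R3→D 8, R4→C 3, R5→C 10, R6→D 6. Service 43; fixed 15; total 58.
{A, D}: service 43 + fixed 17 = 60
{B, C}: service 43 + fixed 20 = 63
{A, B, C, D}: service 37 + fixed 37 = 74
No other subset beats 58.

Open C and D; minimum total cost 58.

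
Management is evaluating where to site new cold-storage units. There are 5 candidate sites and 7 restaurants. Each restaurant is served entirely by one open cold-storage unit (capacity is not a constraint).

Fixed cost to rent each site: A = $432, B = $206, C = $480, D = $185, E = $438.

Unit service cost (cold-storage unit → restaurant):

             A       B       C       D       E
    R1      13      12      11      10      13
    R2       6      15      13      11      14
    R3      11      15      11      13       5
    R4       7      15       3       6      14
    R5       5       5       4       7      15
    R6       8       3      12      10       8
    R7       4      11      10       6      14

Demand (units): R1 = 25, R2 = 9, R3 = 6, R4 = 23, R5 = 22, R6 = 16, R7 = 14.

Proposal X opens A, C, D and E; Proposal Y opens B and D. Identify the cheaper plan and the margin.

Proposal Y is cheaper by 1012.

Proposal X: {A, C, D, E}: R1→D 10·25=250, R2→A 6·9=54, R3→E 5·6=30, R4→C 3·23=69, R5→C 4·22=88, R6→A 8·16=128, R7→A 4·14=56. Service 675; fixed 1535; total 2210.
Proposal Y: {B, D}: R1→D 10·25=250, R2→D 11·9=99, R3→D 13·6=78, R4→D 6·23=138, R5→B 5·22=110, R6→B 3·16=48, R7→D 6·14=84. Service 807; fixed 391; total 1198.
Difference: |2210 − 1198| = 1012.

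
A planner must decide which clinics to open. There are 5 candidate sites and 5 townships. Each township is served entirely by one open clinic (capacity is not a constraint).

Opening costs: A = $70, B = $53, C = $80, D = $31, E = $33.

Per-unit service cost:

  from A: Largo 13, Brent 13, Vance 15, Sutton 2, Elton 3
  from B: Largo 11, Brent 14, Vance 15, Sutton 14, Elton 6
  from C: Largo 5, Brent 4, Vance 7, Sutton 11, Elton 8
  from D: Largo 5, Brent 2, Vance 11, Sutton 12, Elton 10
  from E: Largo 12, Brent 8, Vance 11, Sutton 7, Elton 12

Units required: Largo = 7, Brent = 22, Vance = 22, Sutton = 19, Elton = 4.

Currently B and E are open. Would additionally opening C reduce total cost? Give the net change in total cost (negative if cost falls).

Current service cost with {B, E}: 652.
Adding C: each township re-picks its cheapest; new service cost 434, saving 218.
Extra fixed cost: 80. Net change = 80 − 218 = -138.
(Totals: 738 → 600.)

Yes — net change −138 (cost falls by 138).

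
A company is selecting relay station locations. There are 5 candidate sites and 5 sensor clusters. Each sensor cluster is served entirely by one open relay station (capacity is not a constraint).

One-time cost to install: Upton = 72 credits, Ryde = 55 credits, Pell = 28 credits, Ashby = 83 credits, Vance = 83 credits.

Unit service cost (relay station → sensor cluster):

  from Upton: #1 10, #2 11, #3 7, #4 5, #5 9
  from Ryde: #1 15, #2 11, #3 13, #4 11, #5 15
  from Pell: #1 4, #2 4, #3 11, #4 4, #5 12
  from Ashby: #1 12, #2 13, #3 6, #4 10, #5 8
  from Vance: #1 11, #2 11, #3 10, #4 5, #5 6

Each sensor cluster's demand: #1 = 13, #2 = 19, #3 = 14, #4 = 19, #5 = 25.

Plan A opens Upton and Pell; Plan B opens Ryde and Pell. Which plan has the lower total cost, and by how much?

Plan A is cheaper by 114.

Plan A: {Upton, Pell}: #1→Pell 4·13=52, #2→Pell 4·19=76, #3→Upton 7·14=98, #4→Pell 4·19=76, #5→Upton 9·25=225. Service 527; fixed 100; total 627.
Plan B: {Ryde, Pell}: #1→Pell 4·13=52, #2→Pell 4·19=76, #3→Pell 11·14=154, #4→Pell 4·19=76, #5→Pell 12·25=300. Service 658; fixed 83; total 741.
Difference: |627 − 741| = 114.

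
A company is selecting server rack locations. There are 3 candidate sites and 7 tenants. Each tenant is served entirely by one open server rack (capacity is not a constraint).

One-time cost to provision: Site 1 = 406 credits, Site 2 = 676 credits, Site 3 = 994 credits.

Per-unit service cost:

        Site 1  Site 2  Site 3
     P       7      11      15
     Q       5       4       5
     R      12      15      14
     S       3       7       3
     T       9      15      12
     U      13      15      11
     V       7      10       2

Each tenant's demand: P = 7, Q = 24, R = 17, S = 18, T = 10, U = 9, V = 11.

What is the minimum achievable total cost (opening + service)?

For any fixed open set, each tenant goes to its cheapest open site; total = fixed + service.
{Site 1}: P→Site 1 7·7=49, Q→Site 1 5·24=120, R→Site 1 12·17=204, S→Site 1 3·18=54, T→Site 1 9·10=90, U→Site 1 13·9=117, V→Site 1 7·11=77. Service 711; fixed 406; total 1117.
{Site 2}: service 949 + fixed 676 = 1625
{Site 3}: P→Site 3 15·7=105, Q→Site 3 5·24=120, R→Site 3 14·17=238, S→Site 3 3·18=54, T→Site 3 12·10=120, U→Site 3 11·9=99, V→Site 3 2·11=22. Service 758; fixed 994; total 1752.
{Site 1, Site 2, Site 3}: service 614 + fixed 2076 = 2690
No other subset beats 1117.

Minimum total cost: 1117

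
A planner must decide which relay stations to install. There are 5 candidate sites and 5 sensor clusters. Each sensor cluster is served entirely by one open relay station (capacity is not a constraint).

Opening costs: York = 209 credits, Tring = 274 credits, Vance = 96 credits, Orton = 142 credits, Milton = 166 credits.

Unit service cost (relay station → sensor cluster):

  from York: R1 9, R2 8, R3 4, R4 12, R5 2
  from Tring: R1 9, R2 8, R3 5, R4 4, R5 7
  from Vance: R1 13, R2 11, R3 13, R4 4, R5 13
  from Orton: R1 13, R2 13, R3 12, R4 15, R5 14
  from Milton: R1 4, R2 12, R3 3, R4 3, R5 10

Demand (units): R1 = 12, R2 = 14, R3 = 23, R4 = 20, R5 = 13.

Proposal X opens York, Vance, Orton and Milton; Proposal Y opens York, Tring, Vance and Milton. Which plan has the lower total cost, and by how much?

Proposal X is cheaper by 132.

Proposal X: {York, Vance, Orton, Milton}: R1→Milton 4·12=48, R2→York 8·14=112, R3→Milton 3·23=69, R4→Milton 3·20=60, R5→York 2·13=26. Service 315; fixed 613; total 928.
Proposal Y: {York, Tring, Vance, Milton}: R1→Milton 4·12=48, R2→York 8·14=112, R3→Milton 3·23=69, R4→Milton 3·20=60, R5→York 2·13=26. Service 315; fixed 745; total 1060.
Difference: |928 − 1060| = 132.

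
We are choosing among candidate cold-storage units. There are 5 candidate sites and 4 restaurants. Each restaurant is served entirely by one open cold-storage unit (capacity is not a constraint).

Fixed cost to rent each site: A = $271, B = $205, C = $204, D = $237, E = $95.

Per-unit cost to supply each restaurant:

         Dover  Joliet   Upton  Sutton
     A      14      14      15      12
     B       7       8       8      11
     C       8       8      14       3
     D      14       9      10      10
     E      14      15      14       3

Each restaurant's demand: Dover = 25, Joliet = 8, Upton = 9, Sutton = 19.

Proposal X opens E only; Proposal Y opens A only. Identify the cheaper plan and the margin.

Proposal X is cheaper by 348.

Proposal X: {E}: Dover→E 14·25=350, Joliet→E 15·8=120, Upton→E 14·9=126, Sutton→E 3·19=57. Service 653; fixed 95; total 748.
Proposal Y: {A}: Dover→A 14·25=350, Joliet→A 14·8=112, Upton→A 15·9=135, Sutton→A 12·19=228. Service 825; fixed 271; total 1096.
Difference: |748 − 1096| = 348.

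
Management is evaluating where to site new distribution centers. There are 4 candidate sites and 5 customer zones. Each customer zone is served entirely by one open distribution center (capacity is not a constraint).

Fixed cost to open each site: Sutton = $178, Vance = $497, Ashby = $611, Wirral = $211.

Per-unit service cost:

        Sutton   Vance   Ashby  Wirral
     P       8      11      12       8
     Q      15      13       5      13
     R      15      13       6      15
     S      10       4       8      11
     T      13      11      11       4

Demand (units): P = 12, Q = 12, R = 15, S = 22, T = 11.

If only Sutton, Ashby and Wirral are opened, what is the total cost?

Total cost: 1466

Each customer zone is assigned to its cheapest site among the open ones.
{Sutton, Ashby, Wirral}: P→Sutton 8·12=96, Q→Ashby 5·12=60, R→Ashby 6·15=90, S→Ashby 8·22=176, T→Wirral 4·11=44. Service 466; fixed 1000; total 1466.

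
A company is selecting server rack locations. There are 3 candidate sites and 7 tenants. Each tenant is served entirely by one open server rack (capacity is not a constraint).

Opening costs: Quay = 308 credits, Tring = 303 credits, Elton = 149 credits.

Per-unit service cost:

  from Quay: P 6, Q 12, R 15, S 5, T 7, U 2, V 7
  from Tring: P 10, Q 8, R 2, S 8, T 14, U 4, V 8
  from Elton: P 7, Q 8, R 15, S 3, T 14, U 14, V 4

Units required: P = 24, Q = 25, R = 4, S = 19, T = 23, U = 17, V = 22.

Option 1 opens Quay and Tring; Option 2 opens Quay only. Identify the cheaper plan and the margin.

Option 2 is cheaper by 151.

Option 1: {Quay, Tring}: P→Quay 6·24=144, Q→Tring 8·25=200, R→Tring 2·4=8, S→Quay 5·19=95, T→Quay 7·23=161, U→Quay 2·17=34, V→Quay 7·22=154. Service 796; fixed 611; total 1407.
Option 2: {Quay}: P→Quay 6·24=144, Q→Quay 12·25=300, R→Quay 15·4=60, S→Quay 5·19=95, T→Quay 7·23=161, U→Quay 2·17=34, V→Quay 7·22=154. Service 948; fixed 308; total 1256.
Difference: |1407 − 1256| = 151.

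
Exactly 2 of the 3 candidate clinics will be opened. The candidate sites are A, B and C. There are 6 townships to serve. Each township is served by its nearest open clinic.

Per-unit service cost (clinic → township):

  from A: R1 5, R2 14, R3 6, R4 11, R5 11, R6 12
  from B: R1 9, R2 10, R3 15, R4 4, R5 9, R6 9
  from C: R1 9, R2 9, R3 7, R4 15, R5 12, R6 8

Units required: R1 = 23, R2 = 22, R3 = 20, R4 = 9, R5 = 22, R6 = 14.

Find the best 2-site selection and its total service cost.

With exactly 2 open, each township uses its cheapest among the chosen.
{A, B}: R1→A 5·23=115, R2→B 10·22=220, R3→A 6·20=120, R4→B 4·9=36, R5→B 9·22=198, R6→B 9·14=126. Service cost 815.
{A, C}: service cost 886
{B, C}: service cost 891
Among all 3 size-2 choices, {A, B} is lowest.

Choose A and B; total service cost 815.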